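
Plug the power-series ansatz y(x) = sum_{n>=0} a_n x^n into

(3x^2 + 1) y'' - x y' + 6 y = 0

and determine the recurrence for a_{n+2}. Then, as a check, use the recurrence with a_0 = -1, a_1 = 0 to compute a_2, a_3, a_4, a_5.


Substitute y = sum_n a_n x^n.
(1 + 3 x^2) y'' contributes (n+2)(n+1) a_{n+2} + 3 n(n-1) a_n at x^n.
-x y'(x) contributes -n a_n at x^n.
6 y(x) contributes 6 a_n at x^n.
Matching x^n: (n+2)(n+1) a_{n+2} + (3 n(n-1) - n + 6) a_n = 0.
Thus a_{n+2} = (-3 n(n-1) + n - 6) / ((n+1)(n+2)) * a_n.

Check with a_0 = -1, a_1 = 0 (apply the recurrence for n = 0, 1, 2, 3): a_0 = -1, a_1 = 0, a_2 = 3, a_3 = 0, a_4 = -5/2, a_5 = 0.

a_(n+2) = (-3 n(n-1) + n - 6) / ((n+1)(n+2)) * a_n; check: a_0 = -1, a_1 = 0, a_2 = 3, a_3 = 0, a_4 = -5/2, a_5 = 0


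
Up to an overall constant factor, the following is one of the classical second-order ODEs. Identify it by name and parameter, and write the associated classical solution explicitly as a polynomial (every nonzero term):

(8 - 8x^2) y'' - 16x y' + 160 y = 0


All three coefficients share the factor 8; dividing through by 8 gives  (1 - x^2) y'' - 2x y' + 20 y = 0.
This matches the Legendre equation (1 - x^2) y'' - 2x y' + n(n+1) y = 0 (note the -2x y' term) with n(n+1) = 20, so n = 4; the polynomial solution is P_4(x).
With y = sum_k a_k x^k, matching x^k gives (k+2)(k+1) a_{k+2} = [k(k+1) - n(n+1)] a_k = (k - 4)(k + 5) a_k. The right side vanishes at k = 4, so the series with the parity of 4 terminates at degree 4.
Standard normalization (P_n(1) = 1): leading coefficient (2n)!/(2^n (n!)^2) = 40320/(16*576) = 35/8, so a_4 = 35/8. Work downward with a_k = (k+1)(k+2) a_{k+2} / ((k - 4)(k + 5)):
  a_2 = (3)(4)(35/8) / ((2 - 4)(2 + 5)) = (105/2)/(-14) = -15/4
  a_0 = (1)(2)(-15/4) / ((0 - 4)(0 + 5)) = (-15/2)/(-20) = 3/8
Hence P_4(x) = 35 x^4/8 - 15 x^2/4 + 3/8.

P_4(x); series = 35 x^4/8 - 15 x^2/4 + 3/8


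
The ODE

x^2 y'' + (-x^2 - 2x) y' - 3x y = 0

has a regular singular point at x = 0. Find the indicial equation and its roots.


Divide by x^2 to reach normal form y'' + P_1(x) y' + P_2(x) y = 0 with P_1(x) = -1 - 2/x and P_2(x) = -3/x.
x = 0 is a singular point because the y'-coefficient -1 - 2/x has a pole at x = 0 and the y-coefficient -3/x has a pole at x = 0.
It is a regular singular point because x P_1(x) = p(x) = -x - 2 and x^2 P_2(x) = q(x) = -3x are polynomials, hence analytic at x = 0.
p(0) = -2,  q(0) = 0.
Indicial equation: r(r-1) + p(0) r + q(0) = 0, i.e. r^2 + (p(0) - 1) r + q(0) = 0, i.e. r^2 - 3 r = 0.
Discriminant: (-3)^2 - 4(0) = 9, so r = (3 ± 3)/2.
Solving: r_1 = 3, r_2 = 0.

indicial: r^2 - 3 r = 0; roots r_1 = 3, r_2 = 0


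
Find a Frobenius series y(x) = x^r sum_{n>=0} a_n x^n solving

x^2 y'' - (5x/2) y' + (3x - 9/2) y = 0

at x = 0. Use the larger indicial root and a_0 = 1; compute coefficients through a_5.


Write in Frobenius form y'' + (p(x)/x) y' + (q(x)/x^2) y = 0:
  p(x) = -5/2,  q(x) = 3x - 9/2.
Indicial equation: r(r-1) + (-5/2) r + (-9/2) = 0 -> roots r_1 = 9/2, r_2 = -1.
Take r = r_1 = 9/2. Let y(x) = x^r sum_{n>=0} a_n x^n with a_0 = 1.
Substitute y = x^r sum a_n x^n and match x^{r+n}. The recurrence is
  D(n) a_n + 3 a_{n-1} = 0,  where D(n) = (r+n)(r+n-1) + (-5/2)(r+n) + (-9/2).
  a_n = -3 / D(n) * a_{n-1}.
Since the indicial polynomial factors as (r - r_1)(r - r_2), D(n) = (r_1 + n - r_1)(r_1 + n - r_2) = n(n + 11/2).
Evaluating step by step (a_0 = 1):
  n = 1: D(1) = 1(1 + 11/2) = 13/2; numerator = -3(1) = -3; a_1 = (-3)/(13/2) = -6/13
  n = 2: D(2) = 2(2 + 11/2) = 15; numerator = -3(-6/13) = 18/13; a_2 = (18/13)/(15) = 6/65
  n = 3: D(3) = 3(3 + 11/2) = 51/2; numerator = -3(6/65) = -18/65; a_3 = (-18/65)/(51/2) = -12/1105
  n = 4: D(4) = 4(4 + 11/2) = 38; numerator = -3(-12/1105) = 36/1105; a_4 = (36/1105)/(38) = 18/20995
  n = 5: D(5) = 5(5 + 11/2) = 105/2; numerator = -3(18/20995) = -54/20995; a_5 = (-54/20995)/(105/2) = -36/734825

r = 9/2; a_0 = 1; a_1 = -6/13; a_2 = 6/65; a_3 = -12/1105; a_4 = 18/20995; a_5 = -36/734825


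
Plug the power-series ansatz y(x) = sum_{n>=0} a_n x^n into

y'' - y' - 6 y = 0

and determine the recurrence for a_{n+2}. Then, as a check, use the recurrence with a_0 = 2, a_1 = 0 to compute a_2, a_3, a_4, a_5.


Substitute y = sum_n a_n x^n.
y''(x) has coefficient (n+2)(n+1) a_{n+2} at x^n;
-y'(x) has coefficient -(n+1) a_{n+1} at x^n;
-6 y(x) has coefficient -6 a_n at x^n.
Matching x^n: (n+2)(n+1) a_{n+2} - (n+1) a_{n+1} - 6 a_n = 0.
Thus a_{n+2} = [(n+1) a_{n+1} + 6 a_n] / ((n+1)(n+2)).

Check with a_0 = 2, a_1 = 0 (apply the recurrence for n = 0, 1, 2, 3): a_0 = 2, a_1 = 0, a_2 = 6, a_3 = 2, a_4 = 7/2, a_5 = 13/10.

a_(n+2) = [(n+1) a_(n+1) + 6 a_n] / ((n+1)(n+2)); check: a_0 = 2, a_1 = 0, a_2 = 6, a_3 = 2, a_4 = 7/2, a_5 = 13/10


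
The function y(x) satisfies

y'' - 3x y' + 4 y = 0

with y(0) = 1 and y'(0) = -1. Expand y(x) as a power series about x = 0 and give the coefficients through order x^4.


Ansatz: y(x) = sum_{n>=0} a_n x^n, so y'(x) = sum_{n>=1} n a_n x^(n-1) and y''(x) = sum_{n>=2} n(n-1) a_n x^(n-2).
Substitute into P(x) y'' + Q(x) y' + R(x) y = 0 with P(x) = 1, Q(x) = -3x, R(x) = 4, and match powers of x.
Initial conditions: a_0 = 1, a_1 = -1.
Setting the coefficient of each power of x to zero and solving order by order (substituting the coefficients already found):
  x^0: 2 a_2 + 4 a_0 = 0  ->  2 a_2 = -4 a_0 = -4  ->  a_2 = -2
  x^1: 6 a_3 + a_1 = 0  ->  6 a_3 = -a_1 = 1  ->  a_3 = 1/6
  x^2: 12 a_4 - 2 a_2 = 0  ->  12 a_4 = 2 a_2 = -4  ->  a_4 = -1/3
Truncated series: y(x) = 1 - x - 2 x^2 + (1/6) x^3 - (1/3) x^4 + O(x^5).

a_0 = 1; a_1 = -1; a_2 = -2; a_3 = 1/6; a_4 = -1/3


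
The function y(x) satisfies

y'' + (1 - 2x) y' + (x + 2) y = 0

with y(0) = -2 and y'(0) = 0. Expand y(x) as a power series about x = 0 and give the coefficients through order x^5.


Ansatz: y(x) = sum_{n>=0} a_n x^n, so y'(x) = sum_{n>=1} n a_n x^(n-1) and y''(x) = sum_{n>=2} n(n-1) a_n x^(n-2).
Substitute into P(x) y'' + Q(x) y' + R(x) y = 0 with P(x) = 1, Q(x) = 1 - 2x, R(x) = x + 2, and match powers of x.
Initial conditions: a_0 = -2, a_1 = 0.
Setting the coefficient of each power of x to zero and solving order by order (substituting the coefficients already found):
  x^0: 2 a_2 + a_1 + 2 a_0 = 0  ->  2 a_2 = -a_1 - 2 a_0 = 4  ->  a_2 = 2
  x^1: 6 a_3 + 2 a_2 + a_0 = 0  ->  6 a_3 = -2 a_2 - a_0 = -2  ->  a_3 = -1/3
  x^2: 12 a_4 + 3 a_3 - 2 a_2 + a_1 = 0  ->  12 a_4 = -3 a_3 + 2 a_2 - a_1 = 5  ->  a_4 = 5/12
  x^3: 20 a_5 + 4 a_4 - 4 a_3 + a_2 = 0  ->  20 a_5 = -4 a_4 + 4 a_3 - a_2 = -5  ->  a_5 = -1/4
Truncated series: y(x) = -2 + 2 x^2 - (1/3) x^3 + (5/12) x^4 - (1/4) x^5 + O(x^6).

a_0 = -2; a_1 = 0; a_2 = 2; a_3 = -1/3; a_4 = 5/12; a_5 = -1/4


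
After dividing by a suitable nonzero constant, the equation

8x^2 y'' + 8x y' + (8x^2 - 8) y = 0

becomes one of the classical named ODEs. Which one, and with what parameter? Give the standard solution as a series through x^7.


All three coefficients share the factor 8; dividing through by 8 gives  x^2 y'' + x y' + (x^2 - 1) y = 0.
This matches the Bessel equation x^2 y'' + x y' + (x^2 - nu^2) y = 0 with nu^2 = 1, so nu = 1; the solution bounded at x = 0 is J_1(x).
Frobenius at x = 0: indicial roots ±nu; for r = nu the recurrence k(k + 2nu) c_k = -c_{k-2} gives the standard series J_nu(x) = sum_{k>=0} (-1)^k / (k! (k+nu)!) (x/2)^(2k+nu). Evaluate the first 4 terms:
  k = 0: (-1)^0 / (0! * 1! * 2^1) x^1 = 1/(1*1*2) x^1 = (1/2) x^1
  k = 1: (-1)^1 / (1! * 2! * 2^3) x^3 = -1/(1*2*8) x^3 = (-1/16) x^3
  k = 2: (-1)^2 / (2! * 3! * 2^5) x^5 = 1/(2*6*32) x^5 = (1/384) x^5
  k = 3: (-1)^3 / (3! * 4! * 2^7) x^7 = -1/(6*24*128) x^7 = (-1/18432) x^7
Hence J_1(x) = -x^7/18432 + x^5/384 - x^3/16 + x/2 + ....

J_1(x); series = -x^7/18432 + x^5/384 - x^3/16 + x/2


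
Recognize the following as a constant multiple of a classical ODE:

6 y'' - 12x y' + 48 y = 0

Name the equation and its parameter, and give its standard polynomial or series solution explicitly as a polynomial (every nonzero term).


All three coefficients share the factor 6; dividing through by 6 gives  y'' - 2x y' + 8 y = 0.
This matches the Hermite equation y'' - 2x y' + 2n y = 0 with 2n = 8, so n = 4; the polynomial solution is H_4(x).
With y = sum_k a_k x^k, matching x^k gives (k+2)(k+1) a_{k+2} = 2(k - n) a_k = 2(k - 4) a_k. The right side vanishes at k = 4, so the series with the parity of 4 terminates at degree 4.
Standard normalization: leading coefficient of H_n is 2^n, so a_4 = 2^4 = 16. Work downward with a_k = (k+1)(k+2) a_{k+2} / (2(k - n)):
  a_2 = (3)(4)(16) / (2(2 - 4)) = 192/(-4) = -48
  a_0 = (1)(2)(-48) / (2(0 - 4)) = -96/(-8) = 12
Hence H_4(x) = 16 x^4 - 48 x^2 + 12.

H_4(x); series = 16 x^4 - 48 x^2 + 12


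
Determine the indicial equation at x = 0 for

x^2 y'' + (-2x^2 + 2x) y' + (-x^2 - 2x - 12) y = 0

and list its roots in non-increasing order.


Divide by x^2 to reach normal form y'' + P_1(x) y' + P_2(x) y = 0 with P_1(x) = -2 + 2/x and P_2(x) = -1 - 2/x - 12/x^2.
x = 0 is a singular point because the y'-coefficient -2 + 2/x has a pole at x = 0 and the y-coefficient -1 - 2/x - 12/x^2 has a pole at x = 0.
It is a regular singular point because x P_1(x) = p(x) = 2 - 2x and x^2 P_2(x) = q(x) = -x^2 - 2x - 12 are polynomials, hence analytic at x = 0.
p(0) = 2,  q(0) = -12.
Indicial equation: r(r-1) + p(0) r + q(0) = 0, i.e. r^2 + (p(0) - 1) r + q(0) = 0, i.e. r^2 + 1 r - 12 = 0.
Discriminant: (1)^2 - 4(-12) = 49, so r = (-1 ± 7)/2.
Solving: r_1 = 3, r_2 = -4.

indicial: r^2 + 1 r - 12 = 0; roots r_1 = 3, r_2 = -4


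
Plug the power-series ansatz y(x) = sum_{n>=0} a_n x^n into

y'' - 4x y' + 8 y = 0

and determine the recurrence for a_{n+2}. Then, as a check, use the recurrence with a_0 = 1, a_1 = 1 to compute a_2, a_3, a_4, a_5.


Substitute y = sum_n a_n x^n.
y''(x) has coefficient (n+2)(n+1) a_{n+2} at x^n;
-4 x y'(x) has coefficient -4 n a_n at x^n (shift);
8 y(x) has coefficient 8 a_n at x^n.
Matching x^n: (n+2)(n+1) a_{n+2} + (-4n + 8) a_n = 0.
Thus a_{n+2} = (4n - 8) / ((n+1)(n+2)) * a_n.

Check with a_0 = 1, a_1 = 1 (apply the recurrence for n = 0, 1, 2, 3): a_0 = 1, a_1 = 1, a_2 = -4, a_3 = -2/3, a_4 = 0, a_5 = -2/15.

a_(n+2) = (4n - 8) / ((n+1)(n+2)) * a_n; check: a_0 = 1, a_1 = 1, a_2 = -4, a_3 = -2/3, a_4 = 0, a_5 = -2/15


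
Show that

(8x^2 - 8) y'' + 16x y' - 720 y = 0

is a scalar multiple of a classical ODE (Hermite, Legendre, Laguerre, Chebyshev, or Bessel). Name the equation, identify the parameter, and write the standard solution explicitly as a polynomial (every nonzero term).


All three coefficients share the factor -8; dividing through by -8 gives  (1 - x^2) y'' - 2x y' + 90 y = 0.
This matches the Legendre equation (1 - x^2) y'' - 2x y' + n(n+1) y = 0 (note the -2x y' term) with n(n+1) = 90, so n = 9; the polynomial solution is P_9(x).
With y = sum_k a_k x^k, matching x^k gives (k+2)(k+1) a_{k+2} = [k(k+1) - n(n+1)] a_k = (k - 9)(k + 10) a_k. The right side vanishes at k = 9, so the series with the parity of 9 terminates at degree 9.
Standard normalization (P_n(1) = 1): leading coefficient (2n)!/(2^n (n!)^2) = 6402373705728000/(512*131681894400) = 12155/128, so a_9 = 12155/128. Work downward with a_k = (k+1)(k+2) a_{k+2} / ((k - 9)(k + 10)):
  a_7 = (8)(9)(12155/128) / ((7 - 9)(7 + 10)) = (109395/16)/(-34) = -6435/32
  a_5 = (6)(7)(-6435/32) / ((5 - 9)(5 + 10)) = (-135135/16)/(-60) = 9009/64
  a_3 = (4)(5)(9009/64) / ((3 - 9)(3 + 10)) = (45045/16)/(-78) = -1155/32
  a_1 = (2)(3)(-1155/32) / ((1 - 9)(1 + 10)) = (-3465/16)/(-88) = 315/128
Hence P_9(x) = 12155 x^9/128 - 6435 x^7/32 + 9009 x^5/64 - 1155 x^3/32 + 315 x/128.

P_9(x); series = 12155 x^9/128 - 6435 x^7/32 + 9009 x^5/64 - 1155 x^3/32 + 315 x/128


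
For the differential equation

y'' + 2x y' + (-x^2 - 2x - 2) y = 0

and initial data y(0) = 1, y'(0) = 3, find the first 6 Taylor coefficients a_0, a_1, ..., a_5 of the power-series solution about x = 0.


Ansatz: y(x) = sum_{n>=0} a_n x^n, so y'(x) = sum_{n>=1} n a_n x^(n-1) and y''(x) = sum_{n>=2} n(n-1) a_n x^(n-2).
Substitute into P(x) y'' + Q(x) y' + R(x) y = 0 with P(x) = 1, Q(x) = 2x, R(x) = -x^2 - 2x - 2, and match powers of x.
Initial conditions: a_0 = 1, a_1 = 3.
Setting the coefficient of each power of x to zero and solving order by order (substituting the coefficients already found):
  x^0: 2 a_2 - 2 a_0 = 0  ->  2 a_2 = 2 a_0 = 2  ->  a_2 = 1
  x^1: 6 a_3 - 2 a_0 = 0  ->  6 a_3 = 2 a_0 = 2  ->  a_3 = 1/3
  x^2: 12 a_4 + 2 a_2 - 2 a_1 - a_0 = 0  ->  12 a_4 = -2 a_2 + 2 a_1 + a_0 = 5  ->  a_4 = 5/12
  x^3: 20 a_5 + 4 a_3 - 2 a_2 - a_1 = 0  ->  20 a_5 = -4 a_3 + 2 a_2 + a_1 = 11/3  ->  a_5 = 11/60
Truncated series: y(x) = 1 + 3 x + x^2 + (1/3) x^3 + (5/12) x^4 + (11/60) x^5 + O(x^6).

a_0 = 1; a_1 = 3; a_2 = 1; a_3 = 1/3; a_4 = 5/12; a_5 = 11/60


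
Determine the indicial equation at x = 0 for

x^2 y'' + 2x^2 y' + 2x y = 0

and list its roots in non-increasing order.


Divide by x^2 to reach normal form y'' + P_1(x) y' + P_2(x) y = 0 with P_1(x) = 2 and P_2(x) = 2/x.
x = 0 is a singular point because the y-coefficient 2/x has a pole at x = 0.
It is a regular singular point because x P_1(x) = p(x) = 2x and x^2 P_2(x) = q(x) = 2x are polynomials, hence analytic at x = 0.
p(0) = 0,  q(0) = 0.
Indicial equation: r(r-1) + p(0) r + q(0) = 0, i.e. r^2 + (p(0) - 1) r + q(0) = 0, i.e. r^2 - 1 r = 0.
Discriminant: (-1)^2 - 4(0) = 1, so r = (1 ± 1)/2.
Solving: r_1 = 1, r_2 = 0.

indicial: r^2 - 1 r = 0; roots r_1 = 1, r_2 = 0


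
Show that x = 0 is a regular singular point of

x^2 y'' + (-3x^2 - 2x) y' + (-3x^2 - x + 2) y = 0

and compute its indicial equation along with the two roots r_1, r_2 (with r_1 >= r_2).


Divide by x^2 to reach normal form y'' + P_1(x) y' + P_2(x) y = 0 with P_1(x) = -3 - 2/x and P_2(x) = -3 - 1/x + 2/x^2.
x = 0 is a singular point because the y'-coefficient -3 - 2/x has a pole at x = 0 and the y-coefficient -3 - 1/x + 2/x^2 has a pole at x = 0.
It is a regular singular point because x P_1(x) = p(x) = -3x - 2 and x^2 P_2(x) = q(x) = -3x^2 - x + 2 are polynomials, hence analytic at x = 0.
p(0) = -2,  q(0) = 2.
Indicial equation: r(r-1) + p(0) r + q(0) = 0, i.e. r^2 + (p(0) - 1) r + q(0) = 0, i.e. r^2 - 3 r + 2 = 0.
Discriminant: (-3)^2 - 4(2) = 1, so r = (3 ± 1)/2.
Solving: r_1 = 2, r_2 = 1.

indicial: r^2 - 3 r + 2 = 0; roots r_1 = 2, r_2 = 1


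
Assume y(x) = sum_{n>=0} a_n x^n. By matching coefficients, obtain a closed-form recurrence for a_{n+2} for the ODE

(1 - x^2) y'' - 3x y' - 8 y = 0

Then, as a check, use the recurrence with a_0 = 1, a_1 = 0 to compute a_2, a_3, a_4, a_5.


Substitute y = sum_n a_n x^n.
(1 - 1 x^2) y'' contributes (n+2)(n+1) a_{n+2} - n(n-1) a_n at x^n.
-3 x y'(x) contributes -3 n a_n at x^n.
-8 y(x) contributes -8 a_n at x^n.
Matching x^n: (n+2)(n+1) a_{n+2} + (-n(n-1) - 3 n - 8) a_n = 0.
Thus a_{n+2} = (n(n-1) + 3 n + 8) / ((n+1)(n+2)) * a_n.

Check with a_0 = 1, a_1 = 0 (apply the recurrence for n = 0, 1, 2, 3): a_0 = 1, a_1 = 0, a_2 = 4, a_3 = 0, a_4 = 16/3, a_5 = 0.

a_(n+2) = (n(n-1) + 3 n + 8) / ((n+1)(n+2)) * a_n; check: a_0 = 1, a_1 = 0, a_2 = 4, a_3 = 0, a_4 = 16/3, a_5 = 0


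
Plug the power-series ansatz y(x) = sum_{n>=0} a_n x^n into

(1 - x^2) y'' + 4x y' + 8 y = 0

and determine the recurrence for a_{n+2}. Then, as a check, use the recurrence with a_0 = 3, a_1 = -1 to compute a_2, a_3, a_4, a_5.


Substitute y = sum_n a_n x^n.
(1 - 1 x^2) y'' contributes (n+2)(n+1) a_{n+2} - n(n-1) a_n at x^n.
4 x y'(x) contributes 4 n a_n at x^n.
8 y(x) contributes 8 a_n at x^n.
Matching x^n: (n+2)(n+1) a_{n+2} + (-n(n-1) + 4 n + 8) a_n = 0.
Thus a_{n+2} = (n(n-1) - 4 n - 8) / ((n+1)(n+2)) * a_n.

Check with a_0 = 3, a_1 = -1 (apply the recurrence for n = 0, 1, 2, 3): a_0 = 3, a_1 = -1, a_2 = -12, a_3 = 2, a_4 = 14, a_5 = -7/5.

a_(n+2) = (n(n-1) - 4 n - 8) / ((n+1)(n+2)) * a_n; check: a_0 = 3, a_1 = -1, a_2 = -12, a_3 = 2, a_4 = 14, a_5 = -7/5


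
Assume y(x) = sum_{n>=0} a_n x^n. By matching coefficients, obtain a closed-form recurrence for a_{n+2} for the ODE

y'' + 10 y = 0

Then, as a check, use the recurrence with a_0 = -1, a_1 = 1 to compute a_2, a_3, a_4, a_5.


Substitute y = sum_n a_n x^n into y'' + (const) y = 0.
y''(x) = sum_{n>=0} (n+2)(n+1) a_{n+2} x^n.
The ODE becomes sum_n [(n+2)(n+1) a_{n+2} + 10 a_n] x^n = 0.
Setting each coefficient to zero gives the recurrence:
  (n+2)(n+1) a_{n+2} + 10 a_n = 0,
  a_{n+2} = -10 / ((n+1)(n+2)) a_n.

Check with a_0 = -1, a_1 = 1 (apply the recurrence for n = 0, 1, 2, 3): a_0 = -1, a_1 = 1, a_2 = 5, a_3 = -5/3, a_4 = -25/6, a_5 = 5/6.

a_{n+2} = -10/((n+1)(n+2)) * a_n; check: a_0 = -1, a_1 = 1, a_2 = 5, a_3 = -5/3, a_4 = -25/6, a_5 = 5/6


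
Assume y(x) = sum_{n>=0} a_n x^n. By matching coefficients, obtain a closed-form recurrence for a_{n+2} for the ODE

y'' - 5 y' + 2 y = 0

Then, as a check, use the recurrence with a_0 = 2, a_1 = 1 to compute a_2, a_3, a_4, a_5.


Substitute y = sum_n a_n x^n.
y''(x) has coefficient (n+2)(n+1) a_{n+2} at x^n;
-5 y'(x) has coefficient -5 (n+1) a_{n+1} at x^n;
2 y(x) has coefficient 2 a_n at x^n.
Matching x^n: (n+2)(n+1) a_{n+2} - 5 (n+1) a_{n+1} + 2 a_n = 0.
Thus a_{n+2} = [5 (n+1) a_{n+1} - 2 a_n] / ((n+1)(n+2)).

Check with a_0 = 2, a_1 = 1 (apply the recurrence for n = 0, 1, 2, 3): a_0 = 2, a_1 = 1, a_2 = 1/2, a_3 = 1/2, a_4 = 13/24, a_5 = 59/120.

a_(n+2) = [5 (n+1) a_(n+1) - 2 a_n] / ((n+1)(n+2)); check: a_0 = 2, a_1 = 1, a_2 = 1/2, a_3 = 1/2, a_4 = 13/24, a_5 = 59/120


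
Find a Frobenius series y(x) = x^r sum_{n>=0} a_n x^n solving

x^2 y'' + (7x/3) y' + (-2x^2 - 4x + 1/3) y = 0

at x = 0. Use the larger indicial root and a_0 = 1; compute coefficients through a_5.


Write in Frobenius form y'' + (p(x)/x) y' + (q(x)/x^2) y = 0:
  p(x) = 7/3,  q(x) = -2x^2 - 4x + 1/3.
Indicial equation: r(r-1) + (7/3) r + (1/3) = 0 -> roots r_1 = -1/3, r_2 = -1.
Take r = r_1 = -1/3. Let y(x) = x^r sum_{n>=0} a_n x^n with a_0 = 1.
Substitute y = x^r sum a_n x^n and match x^{r+n}. The recurrence is
  D(n) a_n - 4 a_{n-1} - 2 a_{n-2} = 0,  where D(n) = (r+n)(r+n-1) + (7/3)(r+n) + (1/3).
  a_n = [4 a_{n-1} + 2 a_{n-2}] / D(n).
Since the indicial polynomial factors as (r - r_1)(r - r_2), D(n) = (r_1 + n - r_1)(r_1 + n - r_2) = n(n + 2/3).
Evaluating step by step (a_0 = 1):
  n = 1: D(1) = 1(1 + 2/3) = 5/3; numerator = 4(1) = 4; a_1 = (4)/(5/3) = 12/5
  n = 2: D(2) = 2(2 + 2/3) = 16/3; numerator = 4(12/5) + 2(1) = 58/5; a_2 = (58/5)/(16/3) = 87/40
  n = 3: D(3) = 3(3 + 2/3) = 11; numerator = 4(87/40) + 2(12/5) = 27/2; a_3 = (27/2)/(11) = 27/22
  n = 4: D(4) = 4(4 + 2/3) = 56/3; numerator = 4(27/22) + 2(87/40) = 2037/220; a_4 = (2037/220)/(56/3) = 873/1760
  n = 5: D(5) = 5(5 + 2/3) = 85/3; numerator = 4(873/1760) + 2(27/22) = 1953/440; a_5 = (1953/440)/(85/3) = 5859/37400

r = -1/3; a_0 = 1; a_1 = 12/5; a_2 = 87/40; a_3 = 27/22; a_4 = 873/1760; a_5 = 5859/37400


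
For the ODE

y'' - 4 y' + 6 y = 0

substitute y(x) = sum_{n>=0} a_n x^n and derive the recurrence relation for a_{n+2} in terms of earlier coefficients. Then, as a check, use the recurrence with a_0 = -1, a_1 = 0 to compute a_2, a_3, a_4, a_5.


Substitute y = sum_n a_n x^n.
y''(x) has coefficient (n+2)(n+1) a_{n+2} at x^n;
-4 y'(x) has coefficient -4 (n+1) a_{n+1} at x^n;
6 y(x) has coefficient 6 a_n at x^n.
Matching x^n: (n+2)(n+1) a_{n+2} - 4 (n+1) a_{n+1} + 6 a_n = 0.
Thus a_{n+2} = [4 (n+1) a_{n+1} - 6 a_n] / ((n+1)(n+2)).

Check with a_0 = -1, a_1 = 0 (apply the recurrence for n = 0, 1, 2, 3): a_0 = -1, a_1 = 0, a_2 = 3, a_3 = 4, a_4 = 5/2, a_5 = 4/5.

a_(n+2) = [4 (n+1) a_(n+1) - 6 a_n] / ((n+1)(n+2)); check: a_0 = -1, a_1 = 0, a_2 = 3, a_3 = 4, a_4 = 5/2, a_5 = 4/5


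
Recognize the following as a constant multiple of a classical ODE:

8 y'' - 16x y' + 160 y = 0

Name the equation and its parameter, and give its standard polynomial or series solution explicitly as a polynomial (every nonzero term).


All three coefficients share the factor 8; dividing through by 8 gives  y'' - 2x y' + 20 y = 0.
This matches the Hermite equation y'' - 2x y' + 2n y = 0 with 2n = 20, so n = 10; the polynomial solution is H_10(x).
With y = sum_k a_k x^k, matching x^k gives (k+2)(k+1) a_{k+2} = 2(k - n) a_k = 2(k - 10) a_k. The right side vanishes at k = 10, so the series with the parity of 10 terminates at degree 10.
Standard normalization: leading coefficient of H_n is 2^n, so a_10 = 2^10 = 1024. Work downward with a_k = (k+1)(k+2) a_{k+2} / (2(k - n)):
  a_8 = (9)(10)(1024) / (2(8 - 10)) = 92160/(-4) = -23040
  a_6 = (7)(8)(-23040) / (2(6 - 10)) = -1290240/(-8) = 161280
  a_4 = (5)(6)(161280) / (2(4 - 10)) = 4838400/(-12) = -403200
  a_2 = (3)(4)(-403200) / (2(2 - 10)) = -4838400/(-16) = 302400
  a_0 = (1)(2)(302400) / (2(0 - 10)) = 604800/(-20) = -30240
Hence H_10(x) = 1024 x^10 - 23040 x^8 + 161280 x^6 - 403200 x^4 + 302400 x^2 - 30240.

H_10(x); series = 1024 x^10 - 23040 x^8 + 161280 x^6 - 403200 x^4 + 302400 x^2 - 30240


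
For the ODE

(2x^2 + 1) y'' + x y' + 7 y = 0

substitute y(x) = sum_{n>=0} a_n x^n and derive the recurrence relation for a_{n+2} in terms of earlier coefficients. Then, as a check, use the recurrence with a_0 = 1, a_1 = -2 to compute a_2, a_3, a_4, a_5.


Substitute y = sum_n a_n x^n.
(1 + 2 x^2) y'' contributes (n+2)(n+1) a_{n+2} + 2 n(n-1) a_n at x^n.
x y'(x) contributes n a_n at x^n.
7 y(x) contributes 7 a_n at x^n.
Matching x^n: (n+2)(n+1) a_{n+2} + (2 n(n-1) + n + 7) a_n = 0.
Thus a_{n+2} = (-2 n(n-1) - n - 7) / ((n+1)(n+2)) * a_n.

Check with a_0 = 1, a_1 = -2 (apply the recurrence for n = 0, 1, 2, 3): a_0 = 1, a_1 = -2, a_2 = -7/2, a_3 = 8/3, a_4 = 91/24, a_5 = -44/15.

a_(n+2) = (-2 n(n-1) - n - 7) / ((n+1)(n+2)) * a_n; check: a_0 = 1, a_1 = -2, a_2 = -7/2, a_3 = 8/3, a_4 = 91/24, a_5 = -44/15


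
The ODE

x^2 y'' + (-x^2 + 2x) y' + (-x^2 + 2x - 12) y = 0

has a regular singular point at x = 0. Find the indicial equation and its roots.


Divide by x^2 to reach normal form y'' + P_1(x) y' + P_2(x) y = 0 with P_1(x) = -1 + 2/x and P_2(x) = -1 + 2/x - 12/x^2.
x = 0 is a singular point because the y'-coefficient -1 + 2/x has a pole at x = 0 and the y-coefficient -1 + 2/x - 12/x^2 has a pole at x = 0.
It is a regular singular point because x P_1(x) = p(x) = 2 - x and x^2 P_2(x) = q(x) = -x^2 + 2x - 12 are polynomials, hence analytic at x = 0.
p(0) = 2,  q(0) = -12.
Indicial equation: r(r-1) + p(0) r + q(0) = 0, i.e. r^2 + (p(0) - 1) r + q(0) = 0, i.e. r^2 + 1 r - 12 = 0.
Discriminant: (1)^2 - 4(-12) = 49, so r = (-1 ± 7)/2.
Solving: r_1 = 3, r_2 = -4.

indicial: r^2 + 1 r - 12 = 0; roots r_1 = 3, r_2 = -4


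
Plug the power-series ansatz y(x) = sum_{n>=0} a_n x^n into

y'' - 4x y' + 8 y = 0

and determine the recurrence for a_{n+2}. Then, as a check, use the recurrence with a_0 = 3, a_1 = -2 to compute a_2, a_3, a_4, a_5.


Substitute y = sum_n a_n x^n.
y''(x) has coefficient (n+2)(n+1) a_{n+2} at x^n;
-4 x y'(x) has coefficient -4 n a_n at x^n (shift);
8 y(x) has coefficient 8 a_n at x^n.
Matching x^n: (n+2)(n+1) a_{n+2} + (-4n + 8) a_n = 0.
Thus a_{n+2} = (4n - 8) / ((n+1)(n+2)) * a_n.

Check with a_0 = 3, a_1 = -2 (apply the recurrence for n = 0, 1, 2, 3): a_0 = 3, a_1 = -2, a_2 = -12, a_3 = 4/3, a_4 = 0, a_5 = 4/15.

a_(n+2) = (4n - 8) / ((n+1)(n+2)) * a_n; check: a_0 = 3, a_1 = -2, a_2 = -12, a_3 = 4/3, a_4 = 0, a_5 = 4/15


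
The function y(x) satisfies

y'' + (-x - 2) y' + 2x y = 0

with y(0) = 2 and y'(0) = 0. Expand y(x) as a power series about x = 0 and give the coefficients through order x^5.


Ansatz: y(x) = sum_{n>=0} a_n x^n, so y'(x) = sum_{n>=1} n a_n x^(n-1) and y''(x) = sum_{n>=2} n(n-1) a_n x^(n-2).
Substitute into P(x) y'' + Q(x) y' + R(x) y = 0 with P(x) = 1, Q(x) = -x - 2, R(x) = 2x, and match powers of x.
Initial conditions: a_0 = 2, a_1 = 0.
Setting the coefficient of each power of x to zero and solving order by order (substituting the coefficients already found):
  x^0: 2 a_2 - 2 a_1 = 0  ->  2 a_2 = 2 a_1 = 0  ->  a_2 = 0
  x^1: 6 a_3 - 4 a_2 - a_1 + 2 a_0 = 0  ->  6 a_3 = 4 a_2 + a_1 - 2 a_0 = -4  ->  a_3 = -2/3
  x^2: 12 a_4 - 6 a_3 - 2 a_2 + 2 a_1 = 0  ->  12 a_4 = 6 a_3 + 2 a_2 - 2 a_1 = -4  ->  a_4 = -1/3
  x^3: 20 a_5 - 8 a_4 - 3 a_3 + 2 a_2 = 0  ->  20 a_5 = 8 a_4 + 3 a_3 - 2 a_2 = -14/3  ->  a_5 = -7/30
Truncated series: y(x) = 2 - (2/3) x^3 - (1/3) x^4 - (7/30) x^5 + O(x^6).

a_0 = 2; a_1 = 0; a_2 = 0; a_3 = -2/3; a_4 = -1/3; a_5 = -7/30


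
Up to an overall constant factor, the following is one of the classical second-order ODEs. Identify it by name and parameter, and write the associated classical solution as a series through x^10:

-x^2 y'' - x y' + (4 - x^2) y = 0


All three coefficients share the factor -1; dividing through by -1 gives  x^2 y'' + x y' + (x^2 - 4) y = 0.
This matches the Bessel equation x^2 y'' + x y' + (x^2 - nu^2) y = 0 with nu^2 = 4, so nu = 2; the solution bounded at x = 0 is J_2(x).
Frobenius at x = 0: indicial roots ±nu; for r = nu the recurrence k(k + 2nu) c_k = -c_{k-2} gives the standard series J_nu(x) = sum_{k>=0} (-1)^k / (k! (k+nu)!) (x/2)^(2k+nu). Evaluate the first 5 terms:
  k = 0: (-1)^0 / (0! * 2! * 2^2) x^2 = 1/(1*2*4) x^2 = (1/8) x^2
  k = 1: (-1)^1 / (1! * 3! * 2^4) x^4 = -1/(1*6*16) x^4 = (-1/96) x^4
  k = 2: (-1)^2 / (2! * 4! * 2^6) x^6 = 1/(2*24*64) x^6 = (1/3072) x^6
  k = 3: (-1)^3 / (3! * 5! * 2^8) x^8 = -1/(6*120*256) x^8 = (-1/184320) x^8
  k = 4: (-1)^4 / (4! * 6! * 2^10) x^10 = 1/(24*720*1024) x^10 = (1/17694720) x^10
Hence J_2(x) = x^10/17694720 - x^8/184320 + x^6/3072 - x^4/96 + x^2/8 + ....

J_2(x); series = x^10/17694720 - x^8/184320 + x^6/3072 - x^4/96 + x^2/8


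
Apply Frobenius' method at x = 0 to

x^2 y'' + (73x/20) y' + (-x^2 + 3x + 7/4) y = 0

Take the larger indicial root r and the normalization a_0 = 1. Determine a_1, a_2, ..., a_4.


Write in Frobenius form y'' + (p(x)/x) y' + (q(x)/x^2) y = 0:
  p(x) = 73/20,  q(x) = -x^2 + 3x + 7/4.
Indicial equation: r(r-1) + (73/20) r + (7/4) = 0 -> roots r_1 = -5/4, r_2 = -7/5.
Take r = r_1 = -5/4. Let y(x) = x^r sum_{n>=0} a_n x^n with a_0 = 1.
Substitute y = x^r sum a_n x^n and match x^{r+n}. The recurrence is
  D(n) a_n + 3 a_{n-1} - 1 a_{n-2} = 0,  where D(n) = (r+n)(r+n-1) + (73/20)(r+n) + (7/4).
  a_n = [-3 a_{n-1} + 1 a_{n-2}] / D(n).
Since the indicial polynomial factors as (r - r_1)(r - r_2), D(n) = (r_1 + n - r_1)(r_1 + n - r_2) = n(n + 3/20).
Evaluating step by step (a_0 = 1):
  n = 1: D(1) = 1(1 + 3/20) = 23/20; numerator = -3(1) = -3; a_1 = (-3)/(23/20) = -60/23
  n = 2: D(2) = 2(2 + 3/20) = 43/10; numerator = -3(-60/23) + 1(1) = 203/23; a_2 = (203/23)/(43/10) = 2030/989
  n = 3: D(3) = 3(3 + 3/20) = 189/20; numerator = -3(2030/989) + 1(-60/23) = -8670/989; a_3 = (-8670/989)/(189/20) = -57800/62307
  n = 4: D(4) = 4(4 + 3/20) = 83/5; numerator = -3(-57800/62307) + 1(2030/989) = 100430/20769; a_4 = (100430/20769)/(83/5) = 6050/20769

r = -5/4; a_0 = 1; a_1 = -60/23; a_2 = 2030/989; a_3 = -57800/62307; a_4 = 6050/20769


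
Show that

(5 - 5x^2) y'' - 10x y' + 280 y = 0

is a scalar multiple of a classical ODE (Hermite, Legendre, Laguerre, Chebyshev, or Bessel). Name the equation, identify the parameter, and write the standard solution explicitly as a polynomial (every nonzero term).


All three coefficients share the factor 5; dividing through by 5 gives  (1 - x^2) y'' - 2x y' + 56 y = 0.
This matches the Legendre equation (1 - x^2) y'' - 2x y' + n(n+1) y = 0 (note the -2x y' term) with n(n+1) = 56, so n = 7; the polynomial solution is P_7(x).
With y = sum_k a_k x^k, matching x^k gives (k+2)(k+1) a_{k+2} = [k(k+1) - n(n+1)] a_k = (k - 7)(k + 8) a_k. The right side vanishes at k = 7, so the series with the parity of 7 terminates at degree 7.
Standard normalization (P_n(1) = 1): leading coefficient (2n)!/(2^n (n!)^2) = 87178291200/(128*25401600) = 429/16, so a_7 = 429/16. Work downward with a_k = (k+1)(k+2) a_{k+2} / ((k - 7)(k + 8)):
  a_5 = (6)(7)(429/16) / ((5 - 7)(5 + 8)) = (9009/8)/(-26) = -693/16
  a_3 = (4)(5)(-693/16) / ((3 - 7)(3 + 8)) = (-3465/4)/(-44) = 315/16
  a_1 = (2)(3)(315/16) / ((1 - 7)(1 + 8)) = (945/8)/(-54) = -35/16
Hence P_7(x) = 429 x^7/16 - 693 x^5/16 + 315 x^3/16 - 35 x/16.

P_7(x); series = 429 x^7/16 - 693 x^5/16 + 315 x^3/16 - 35 x/16


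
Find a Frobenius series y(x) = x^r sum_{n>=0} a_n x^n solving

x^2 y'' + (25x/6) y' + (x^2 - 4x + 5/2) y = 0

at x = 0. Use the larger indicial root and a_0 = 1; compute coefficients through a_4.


Write in Frobenius form y'' + (p(x)/x) y' + (q(x)/x^2) y = 0:
  p(x) = 25/6,  q(x) = x^2 - 4x + 5/2.
Indicial equation: r(r-1) + (25/6) r + (5/2) = 0 -> roots r_1 = -3/2, r_2 = -5/3.
Take r = r_1 = -3/2. Let y(x) = x^r sum_{n>=0} a_n x^n with a_0 = 1.
Substitute y = x^r sum a_n x^n and match x^{r+n}. The recurrence is
  D(n) a_n - 4 a_{n-1} + 1 a_{n-2} = 0,  where D(n) = (r+n)(r+n-1) + (25/6)(r+n) + (5/2).
  a_n = [4 a_{n-1} - 1 a_{n-2}] / D(n).
Since the indicial polynomial factors as (r - r_1)(r - r_2), D(n) = (r_1 + n - r_1)(r_1 + n - r_2) = n(n + 1/6).
Evaluating step by step (a_0 = 1):
  n = 1: D(1) = 1(1 + 1/6) = 7/6; numerator = 4(1) = 4; a_1 = (4)/(7/6) = 24/7
  n = 2: D(2) = 2(2 + 1/6) = 13/3; numerator = 4(24/7) - 1(1) = 89/7; a_2 = (89/7)/(13/3) = 267/91
  n = 3: D(3) = 3(3 + 1/6) = 19/2; numerator = 4(267/91) - 1(24/7) = 108/13; a_3 = (108/13)/(19/2) = 216/247
  n = 4: D(4) = 4(4 + 1/6) = 50/3; numerator = 4(216/247) - 1(267/91) = 75/133; a_4 = (75/133)/(50/3) = 9/266

r = -3/2; a_0 = 1; a_1 = 24/7; a_2 = 267/91; a_3 = 216/247; a_4 = 9/266


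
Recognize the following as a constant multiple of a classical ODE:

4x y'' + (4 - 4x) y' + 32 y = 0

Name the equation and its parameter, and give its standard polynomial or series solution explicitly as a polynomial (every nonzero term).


All three coefficients share the factor 4; dividing through by 4 gives  x y'' + (1 - x) y' + 8 y = 0.
This matches the Laguerre equation x y'' + (1 - x) y' + n y = 0 with n = 8; the polynomial solution is L_8(x).
With y = sum_k a_k x^k, matching x^k gives (k+1)k a_{k+1} + (k+1) a_{k+1} - k a_k + n a_k = 0, i.e. (k+1)^2 a_{k+1} = (k - n) a_k = (k - 8) a_k. The right side vanishes at k = 8, so the series terminates at degree 8.
Standard normalization L_n(0) = 1 gives a_0 = 1. Work upward with a_{k+1} = (k - 8) a_k / (k+1)^2:
  a_1 = (0 - 8)(1) / 1^2 = -8/1 = -8
  a_2 = (1 - 8)(-8) / 2^2 = 56/4 = 14
  a_3 = (2 - 8)(14) / 3^2 = -84/9 = -28/3
  a_4 = (3 - 8)(-28/3) / 4^2 = (140/3)/16 = 35/12
  a_5 = (4 - 8)(35/12) / 5^2 = (-35/3)/25 = -7/15
  a_6 = (5 - 8)(-7/15) / 6^2 = (7/5)/36 = 7/180
  a_7 = (6 - 8)(7/180) / 7^2 = (-7/90)/49 = -1/630
  a_8 = (7 - 8)(-1/630) / 8^2 = (1/630)/64 = 1/40320
Hence L_8(x) = x^8/40320 - x^7/630 + 7 x^6/180 - 7 x^5/15 + 35 x^4/12 - 28 x^3/3 + 14 x^2 - 8 x + 1.

L_8(x); series = x^8/40320 - x^7/630 + 7 x^6/180 - 7 x^5/15 + 35 x^4/12 - 28 x^3/3 + 14 x^2 - 8 x + 1


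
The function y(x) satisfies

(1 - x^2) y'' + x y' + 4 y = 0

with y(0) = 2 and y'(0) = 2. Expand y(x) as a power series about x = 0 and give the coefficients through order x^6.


Ansatz: y(x) = sum_{n>=0} a_n x^n, so y'(x) = sum_{n>=1} n a_n x^(n-1) and y''(x) = sum_{n>=2} n(n-1) a_n x^(n-2).
Substitute into P(x) y'' + Q(x) y' + R(x) y = 0 with P(x) = 1 - x^2, Q(x) = x, R(x) = 4, and match powers of x.
Initial conditions: a_0 = 2, a_1 = 2.
Setting the coefficient of each power of x to zero and solving order by order (substituting the coefficients already found):
  x^0: 2 a_2 + 4 a_0 = 0  ->  2 a_2 = -4 a_0 = -8  ->  a_2 = -4
  x^1: 6 a_3 + 5 a_1 = 0  ->  6 a_3 = -5 a_1 = -10  ->  a_3 = -5/3
  x^2: 12 a_4 + 4 a_2 = 0  ->  12 a_4 = -4 a_2 = 16  ->  a_4 = 4/3
  x^3: 20 a_5 + a_3 = 0  ->  20 a_5 = -a_3 = 5/3  ->  a_5 = 1/12
  x^4: 30 a_6 - 4 a_4 = 0  ->  30 a_6 = 4 a_4 = 16/3  ->  a_6 = 8/45
Truncated series: y(x) = 2 + 2 x - 4 x^2 - (5/3) x^3 + (4/3) x^4 + (1/12) x^5 + (8/45) x^6 + O(x^7).

a_0 = 2; a_1 = 2; a_2 = -4; a_3 = -5/3; a_4 = 4/3; a_5 = 1/12; a_6 = 8/45


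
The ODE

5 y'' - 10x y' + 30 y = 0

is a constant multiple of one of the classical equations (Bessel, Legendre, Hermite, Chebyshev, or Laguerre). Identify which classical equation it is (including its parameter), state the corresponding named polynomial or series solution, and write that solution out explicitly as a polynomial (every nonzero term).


All three coefficients share the factor 5; dividing through by 5 gives  y'' - 2x y' + 6 y = 0.
This matches the Hermite equation y'' - 2x y' + 2n y = 0 with 2n = 6, so n = 3; the polynomial solution is H_3(x).
With y = sum_k a_k x^k, matching x^k gives (k+2)(k+1) a_{k+2} = 2(k - n) a_k = 2(k - 3) a_k. The right side vanishes at k = 3, so the series with the parity of 3 terminates at degree 3.
Standard normalization: leading coefficient of H_n is 2^n, so a_3 = 2^3 = 8. Work downward with a_k = (k+1)(k+2) a_{k+2} / (2(k - n)):
  a_1 = (2)(3)(8) / (2(1 - 3)) = 48/(-4) = -12
Hence H_3(x) = 8 x^3 - 12 x.

H_3(x); series = 8 x^3 - 12 x


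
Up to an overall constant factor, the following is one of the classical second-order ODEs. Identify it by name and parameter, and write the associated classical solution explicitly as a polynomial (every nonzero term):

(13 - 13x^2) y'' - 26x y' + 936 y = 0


All three coefficients share the factor 13; dividing through by 13 gives  (1 - x^2) y'' - 2x y' + 72 y = 0.
This matches the Legendre equation (1 - x^2) y'' - 2x y' + n(n+1) y = 0 (note the -2x y' term) with n(n+1) = 72, so n = 8; the polynomial solution is P_8(x).
With y = sum_k a_k x^k, matching x^k gives (k+2)(k+1) a_{k+2} = [k(k+1) - n(n+1)] a_k = (k - 8)(k + 9) a_k. The right side vanishes at k = 8, so the series with the parity of 8 terminates at degree 8.
Standard normalization (P_n(1) = 1): leading coefficient (2n)!/(2^n (n!)^2) = 20922789888000/(256*1625702400) = 6435/128, so a_8 = 6435/128. Work downward with a_k = (k+1)(k+2) a_{k+2} / ((k - 8)(k + 9)):
  a_6 = (7)(8)(6435/128) / ((6 - 8)(6 + 9)) = (45045/16)/(-30) = -3003/32
  a_4 = (5)(6)(-3003/32) / ((4 - 8)(4 + 9)) = (-45045/16)/(-52) = 3465/64
  a_2 = (3)(4)(3465/64) / ((2 - 8)(2 + 9)) = (10395/16)/(-66) = -315/32
  a_0 = (1)(2)(-315/32) / ((0 - 8)(0 + 9)) = (-315/16)/(-72) = 35/128
Hence P_8(x) = 6435 x^8/128 - 3003 x^6/32 + 3465 x^4/64 - 315 x^2/32 + 35/128.

P_8(x); series = 6435 x^8/128 - 3003 x^6/32 + 3465 x^4/64 - 315 x^2/32 + 35/128


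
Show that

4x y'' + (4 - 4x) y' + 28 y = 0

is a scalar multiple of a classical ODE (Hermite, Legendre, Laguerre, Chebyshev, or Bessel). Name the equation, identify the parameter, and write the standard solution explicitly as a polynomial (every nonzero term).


All three coefficients share the factor 4; dividing through by 4 gives  x y'' + (1 - x) y' + 7 y = 0.
This matches the Laguerre equation x y'' + (1 - x) y' + n y = 0 with n = 7; the polynomial solution is L_7(x).
With y = sum_k a_k x^k, matching x^k gives (k+1)k a_{k+1} + (k+1) a_{k+1} - k a_k + n a_k = 0, i.e. (k+1)^2 a_{k+1} = (k - n) a_k = (k - 7) a_k. The right side vanishes at k = 7, so the series terminates at degree 7.
Standard normalization L_n(0) = 1 gives a_0 = 1. Work upward with a_{k+1} = (k - 7) a_k / (k+1)^2:
  a_1 = (0 - 7)(1) / 1^2 = -7/1 = -7
  a_2 = (1 - 7)(-7) / 2^2 = 42/4 = 21/2
  a_3 = (2 - 7)(21/2) / 3^2 = (-105/2)/9 = -35/6
  a_4 = (3 - 7)(-35/6) / 4^2 = (70/3)/16 = 35/24
  a_5 = (4 - 7)(35/24) / 5^2 = (-35/8)/25 = -7/40
  a_6 = (5 - 7)(-7/40) / 6^2 = (7/20)/36 = 7/720
  a_7 = (6 - 7)(7/720) / 7^2 = (-7/720)/49 = -1/5040
Hence L_7(x) = -x^7/5040 + 7 x^6/720 - 7 x^5/40 + 35 x^4/24 - 35 x^3/6 + 21 x^2/2 - 7 x + 1.

L_7(x); series = -x^7/5040 + 7 x^6/720 - 7 x^5/40 + 35 x^4/24 - 35 x^3/6 + 21 x^2/2 - 7 x + 1


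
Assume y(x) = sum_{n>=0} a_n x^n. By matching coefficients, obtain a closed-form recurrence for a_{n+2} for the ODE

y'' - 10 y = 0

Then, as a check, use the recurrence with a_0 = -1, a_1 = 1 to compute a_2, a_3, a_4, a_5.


Substitute y = sum_n a_n x^n into y'' + (const) y = 0.
y''(x) = sum_{n>=0} (n+2)(n+1) a_{n+2} x^n.
The ODE becomes sum_n [(n+2)(n+1) a_{n+2} - 10 a_n] x^n = 0.
Setting each coefficient to zero gives the recurrence:
  (n+2)(n+1) a_{n+2} - 10 a_n = 0,
  a_{n+2} = 10 / ((n+1)(n+2)) a_n.

Check with a_0 = -1, a_1 = 1 (apply the recurrence for n = 0, 1, 2, 3): a_0 = -1, a_1 = 1, a_2 = -5, a_3 = 5/3, a_4 = -25/6, a_5 = 5/6.

a_{n+2} = 10/((n+1)(n+2)) * a_n; check: a_0 = -1, a_1 = 1, a_2 = -5, a_3 = 5/3, a_4 = -25/6, a_5 = 5/6


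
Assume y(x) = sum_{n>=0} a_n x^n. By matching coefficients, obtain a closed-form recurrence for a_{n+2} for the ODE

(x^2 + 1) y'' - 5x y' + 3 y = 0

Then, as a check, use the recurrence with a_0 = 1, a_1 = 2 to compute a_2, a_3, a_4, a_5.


Substitute y = sum_n a_n x^n.
(1 + 1 x^2) y'' contributes (n+2)(n+1) a_{n+2} + n(n-1) a_n at x^n.
-5 x y'(x) contributes -5 n a_n at x^n.
3 y(x) contributes 3 a_n at x^n.
Matching x^n: (n+2)(n+1) a_{n+2} + (n(n-1) - 5 n + 3) a_n = 0.
Thus a_{n+2} = (-n(n-1) + 5 n - 3) / ((n+1)(n+2)) * a_n.

Check with a_0 = 1, a_1 = 2 (apply the recurrence for n = 0, 1, 2, 3): a_0 = 1, a_1 = 2, a_2 = -3/2, a_3 = 2/3, a_4 = -5/8, a_5 = 1/5.

a_(n+2) = (-n(n-1) + 5 n - 3) / ((n+1)(n+2)) * a_n; check: a_0 = 1, a_1 = 2, a_2 = -3/2, a_3 = 2/3, a_4 = -5/8, a_5 = 1/5


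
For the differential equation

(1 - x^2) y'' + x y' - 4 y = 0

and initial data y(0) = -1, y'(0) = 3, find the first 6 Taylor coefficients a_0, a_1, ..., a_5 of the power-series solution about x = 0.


Ansatz: y(x) = sum_{n>=0} a_n x^n, so y'(x) = sum_{n>=1} n a_n x^(n-1) and y''(x) = sum_{n>=2} n(n-1) a_n x^(n-2).
Substitute into P(x) y'' + Q(x) y' + R(x) y = 0 with P(x) = 1 - x^2, Q(x) = x, R(x) = -4, and match powers of x.
Initial conditions: a_0 = -1, a_1 = 3.
Setting the coefficient of each power of x to zero and solving order by order (substituting the coefficients already found):
  x^0: 2 a_2 - 4 a_0 = 0  ->  2 a_2 = 4 a_0 = -4  ->  a_2 = -2
  x^1: 6 a_3 - 3 a_1 = 0  ->  6 a_3 = 3 a_1 = 9  ->  a_3 = 3/2
  x^2: 12 a_4 - 4 a_2 = 0  ->  12 a_4 = 4 a_2 = -8  ->  a_4 = -2/3
  x^3: 20 a_5 - 7 a_3 = 0  ->  20 a_5 = 7 a_3 = 21/2  ->  a_5 = 21/40
Truncated series: y(x) = -1 + 3 x - 2 x^2 + (3/2) x^3 - (2/3) x^4 + (21/40) x^5 + O(x^6).

a_0 = -1; a_1 = 3; a_2 = -2; a_3 = 3/2; a_4 = -2/3; a_5 = 21/40


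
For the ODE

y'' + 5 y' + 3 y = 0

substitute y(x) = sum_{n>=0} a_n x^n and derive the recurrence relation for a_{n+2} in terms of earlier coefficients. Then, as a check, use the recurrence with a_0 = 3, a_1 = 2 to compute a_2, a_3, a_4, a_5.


Substitute y = sum_n a_n x^n.
y''(x) has coefficient (n+2)(n+1) a_{n+2} at x^n;
5 y'(x) has coefficient 5 (n+1) a_{n+1} at x^n;
3 y(x) has coefficient 3 a_n at x^n.
Matching x^n: (n+2)(n+1) a_{n+2} + 5 (n+1) a_{n+1} + 3 a_n = 0.
Thus a_{n+2} = [-5 (n+1) a_{n+1} - 3 a_n] / ((n+1)(n+2)).

Check with a_0 = 3, a_1 = 2 (apply the recurrence for n = 0, 1, 2, 3): a_0 = 3, a_1 = 2, a_2 = -19/2, a_3 = 89/6, a_4 = -97/6, a_5 = 1673/120.

a_(n+2) = [-5 (n+1) a_(n+1) - 3 a_n] / ((n+1)(n+2)); check: a_0 = 3, a_1 = 2, a_2 = -19/2, a_3 = 89/6, a_4 = -97/6, a_5 = 1673/120


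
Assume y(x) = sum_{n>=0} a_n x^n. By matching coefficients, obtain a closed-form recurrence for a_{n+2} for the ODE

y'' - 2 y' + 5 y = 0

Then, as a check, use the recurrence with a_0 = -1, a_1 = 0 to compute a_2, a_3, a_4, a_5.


Substitute y = sum_n a_n x^n.
y''(x) has coefficient (n+2)(n+1) a_{n+2} at x^n;
-2 y'(x) has coefficient -2 (n+1) a_{n+1} at x^n;
5 y(x) has coefficient 5 a_n at x^n.
Matching x^n: (n+2)(n+1) a_{n+2} - 2 (n+1) a_{n+1} + 5 a_n = 0.
Thus a_{n+2} = [2 (n+1) a_{n+1} - 5 a_n] / ((n+1)(n+2)).

Check with a_0 = -1, a_1 = 0 (apply the recurrence for n = 0, 1, 2, 3): a_0 = -1, a_1 = 0, a_2 = 5/2, a_3 = 5/3, a_4 = -5/24, a_5 = -1/2.

a_(n+2) = [2 (n+1) a_(n+1) - 5 a_n] / ((n+1)(n+2)); check: a_0 = -1, a_1 = 0, a_2 = 5/2, a_3 = 5/3, a_4 = -5/24, a_5 = -1/2


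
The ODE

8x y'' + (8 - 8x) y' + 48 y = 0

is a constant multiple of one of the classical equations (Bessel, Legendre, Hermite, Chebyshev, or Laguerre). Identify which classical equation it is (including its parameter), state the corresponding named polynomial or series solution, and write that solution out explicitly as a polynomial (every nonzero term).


All three coefficients share the factor 8; dividing through by 8 gives  x y'' + (1 - x) y' + 6 y = 0.
This matches the Laguerre equation x y'' + (1 - x) y' + n y = 0 with n = 6; the polynomial solution is L_6(x).
With y = sum_k a_k x^k, matching x^k gives (k+1)k a_{k+1} + (k+1) a_{k+1} - k a_k + n a_k = 0, i.e. (k+1)^2 a_{k+1} = (k - n) a_k = (k - 6) a_k. The right side vanishes at k = 6, so the series terminates at degree 6.
Standard normalization L_n(0) = 1 gives a_0 = 1. Work upward with a_{k+1} = (k - 6) a_k / (k+1)^2:
  a_1 = (0 - 6)(1) / 1^2 = -6/1 = -6
  a_2 = (1 - 6)(-6) / 2^2 = 30/4 = 15/2
  a_3 = (2 - 6)(15/2) / 3^2 = -30/9 = -10/3
  a_4 = (3 - 6)(-10/3) / 4^2 = 10/16 = 5/8
  a_5 = (4 - 6)(5/8) / 5^2 = (-5/4)/25 = -1/20
  a_6 = (5 - 6)(-1/20) / 6^2 = (1/20)/36 = 1/720
Hence L_6(x) = x^6/720 - x^5/20 + 5 x^4/8 - 10 x^3/3 + 15 x^2/2 - 6 x + 1.

L_6(x); series = x^6/720 - x^5/20 + 5 x^4/8 - 10 x^3/3 + 15 x^2/2 - 6 x + 1
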